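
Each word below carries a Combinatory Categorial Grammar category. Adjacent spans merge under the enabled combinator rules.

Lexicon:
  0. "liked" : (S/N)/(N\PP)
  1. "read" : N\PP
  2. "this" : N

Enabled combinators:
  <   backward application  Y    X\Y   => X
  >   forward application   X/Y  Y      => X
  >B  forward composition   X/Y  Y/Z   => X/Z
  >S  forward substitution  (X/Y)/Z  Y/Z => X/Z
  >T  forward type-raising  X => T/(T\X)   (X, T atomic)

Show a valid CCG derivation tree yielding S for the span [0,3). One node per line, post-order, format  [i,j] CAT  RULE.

[0,1] (S/N)/(N\PP)  lex  "liked"
[1,2] N\PP  lex  "read"
[0,2] S/N  >  k=1
[2,3] N  lex  "this"
[0,3] S  >  k=2

[0,3] S   >
  [0,2] S/N   >
    [0,1] "liked" : (S/N)/(N\PP)
    [1,2] "read" : N\PP
  [2,3] "this" : N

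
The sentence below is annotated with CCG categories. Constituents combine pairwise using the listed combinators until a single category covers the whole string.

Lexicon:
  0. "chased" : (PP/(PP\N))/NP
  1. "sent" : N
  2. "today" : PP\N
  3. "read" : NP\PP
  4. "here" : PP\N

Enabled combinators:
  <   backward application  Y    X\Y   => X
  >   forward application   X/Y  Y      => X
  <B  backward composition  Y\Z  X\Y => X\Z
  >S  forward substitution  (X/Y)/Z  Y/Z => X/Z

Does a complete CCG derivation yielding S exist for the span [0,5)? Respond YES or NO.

NO

(PP/(PP\N))/NP N PP\N NP\PP PP\N
CKY chart[0,5] = {PP}; S ∉ chart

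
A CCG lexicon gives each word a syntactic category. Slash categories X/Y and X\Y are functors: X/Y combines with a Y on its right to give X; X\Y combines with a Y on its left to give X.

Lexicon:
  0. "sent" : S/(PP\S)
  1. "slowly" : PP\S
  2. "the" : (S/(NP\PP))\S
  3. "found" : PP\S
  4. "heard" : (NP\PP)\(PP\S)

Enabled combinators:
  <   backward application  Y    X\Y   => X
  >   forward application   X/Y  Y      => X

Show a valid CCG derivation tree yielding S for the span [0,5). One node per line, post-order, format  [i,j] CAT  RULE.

[0,5] S   >
  [0,3] S/(NP\PP)   <
    [0,2] S   >
      [0,1] "sent" : S/(PP\S)
      [1,2] "slowly" : PP\S
    [2,3] "the" : (S/(NP\PP))\S
  [3,5] NP\PP   <
    [3,4] "found" : PP\S
    [4,5] "heard" : (NP\PP)\(PP\S)

[0,1] S/(PP\S)  lex  "sent"
[1,2] PP\S  lex  "slowly"
[0,2] S  >  k=1
[2,3] (S/(NP\PP))\S  lex  "the"
[0,3] S/(NP\PP)  <  k=2
[3,4] PP\S  lex  "found"
[4,5] (NP\PP)\(PP\S)  lex  "heard"
[3,5] NP\PP  <  k=4
[0,5] S  >  k=3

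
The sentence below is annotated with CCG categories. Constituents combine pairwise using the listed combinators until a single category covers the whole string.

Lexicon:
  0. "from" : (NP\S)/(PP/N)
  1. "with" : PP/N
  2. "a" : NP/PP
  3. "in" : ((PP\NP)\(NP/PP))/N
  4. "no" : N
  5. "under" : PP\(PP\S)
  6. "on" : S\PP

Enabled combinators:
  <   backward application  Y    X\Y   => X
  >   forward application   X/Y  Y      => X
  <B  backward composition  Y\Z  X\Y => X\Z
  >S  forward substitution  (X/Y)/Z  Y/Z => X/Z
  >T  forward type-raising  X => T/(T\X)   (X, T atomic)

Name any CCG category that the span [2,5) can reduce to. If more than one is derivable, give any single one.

[0,7] S   <
  [0,6] PP   <
    [0,5] PP\S   <B
      [0,2] NP\S   >
        [0,1] "from" : (NP\S)/(PP/N)
        [1,2] "with" : PP/N
      [2,5] PP\NP   <
        [2,3] "a" : NP/PP
        [3,5] (PP\NP)\(NP/PP)   >
          [3,4] "in" : ((PP\NP)\(NP/PP))/N
          [4,5] "no" : N
    [5,6] "under" : PP\(PP\S)
  [6,7] "on" : S\PP

PP\NP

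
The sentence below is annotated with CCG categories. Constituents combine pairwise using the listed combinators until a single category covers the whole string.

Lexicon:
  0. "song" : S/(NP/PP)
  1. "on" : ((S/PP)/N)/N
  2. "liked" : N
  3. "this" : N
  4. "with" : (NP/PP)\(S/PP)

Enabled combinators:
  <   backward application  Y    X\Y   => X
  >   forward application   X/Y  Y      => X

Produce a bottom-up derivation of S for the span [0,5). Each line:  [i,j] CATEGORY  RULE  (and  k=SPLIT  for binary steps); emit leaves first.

[0,5] S   >
  [0,1] "song" : S/(NP/PP)
  [1,5] NP/PP   <
    [1,4] S/PP   >
      [1,3] (S/PP)/N   >
        [1,2] "on" : ((S/PP)/N)/N
        [2,3] "liked" : N
      [3,4] "this" : N
    [4,5] "with" : (NP/PP)\(S/PP)

[0,1] S/(NP/PP)  lex  "song"
[1,2] ((S/PP)/N)/N  lex  "on"
[2,3] N  lex  "liked"
[1,3] (S/PP)/N  >  k=2
[3,4] N  lex  "this"
[1,4] S/PP  >  k=3
[4,5] (NP/PP)\(S/PP)  lex  "with"
[1,5] NP/PP  <  k=4
[0,5] S  >  k=1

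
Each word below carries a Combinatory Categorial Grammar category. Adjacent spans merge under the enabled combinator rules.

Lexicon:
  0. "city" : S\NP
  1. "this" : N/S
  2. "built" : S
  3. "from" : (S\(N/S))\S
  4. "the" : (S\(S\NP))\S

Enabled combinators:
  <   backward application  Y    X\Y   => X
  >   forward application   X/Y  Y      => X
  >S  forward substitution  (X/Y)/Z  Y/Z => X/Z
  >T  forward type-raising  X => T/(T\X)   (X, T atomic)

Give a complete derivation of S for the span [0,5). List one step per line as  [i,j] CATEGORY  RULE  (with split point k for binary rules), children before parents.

[0,1] S\NP  lex  "city"
[1,2] N/S  lex  "this"
[2,3] S  lex  "built"
[3,4] (S\(N/S))\S  lex  "from"
[2,4] S\(N/S)  <  k=3
[1,4] S  <  k=2
[4,5] (S\(S\NP))\S  lex  "the"
[1,5] S\(S\NP)  <  k=4
[0,5] S  <  k=1

[0,5] S   <
  [0,1] "city" : S\NP
  [1,5] S\(S\NP)   <
    [1,4] S   <
      [1,2] "this" : N/S
      [2,4] S\(N/S)   <
        [2,3] "built" : S
        [3,4] "from" : (S\(N/S))\S
    [4,5] "the" : (S\(S\NP))\S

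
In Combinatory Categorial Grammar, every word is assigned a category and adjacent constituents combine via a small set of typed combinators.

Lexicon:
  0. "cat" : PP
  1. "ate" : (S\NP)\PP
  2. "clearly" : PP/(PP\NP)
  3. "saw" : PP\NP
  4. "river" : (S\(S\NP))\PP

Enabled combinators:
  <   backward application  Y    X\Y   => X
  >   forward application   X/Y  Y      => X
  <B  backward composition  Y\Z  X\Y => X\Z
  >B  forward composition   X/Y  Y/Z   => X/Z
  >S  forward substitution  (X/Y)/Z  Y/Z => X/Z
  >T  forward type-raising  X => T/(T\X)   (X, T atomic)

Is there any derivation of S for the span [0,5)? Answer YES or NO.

YES

[0,5] S   <
  [0,2] S\NP   <
    [0,1] "cat" : PP
    [1,2] "ate" : (S\NP)\PP
  [2,5] S\(S\NP)   <
    [2,4] PP   >
      [2,3] "clearly" : PP/(PP\NP)
      [3,4] "saw" : PP\NP
    [4,5] "river" : (S\(S\NP))\PP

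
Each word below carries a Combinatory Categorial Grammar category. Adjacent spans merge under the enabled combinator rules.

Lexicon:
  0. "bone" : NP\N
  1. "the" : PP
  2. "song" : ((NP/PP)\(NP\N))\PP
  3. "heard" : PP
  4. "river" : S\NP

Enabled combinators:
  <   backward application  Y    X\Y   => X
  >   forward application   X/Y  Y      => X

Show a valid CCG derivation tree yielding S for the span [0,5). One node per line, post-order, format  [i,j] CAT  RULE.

[0,1] NP\N  lex  "bone"
[1,2] PP  lex  "the"
[2,3] ((NP/PP)\(NP\N))\PP  lex  "song"
[1,3] (NP/PP)\(NP\N)  <  k=2
[0,3] NP/PP  <  k=1
[3,4] PP  lex  "heard"
[0,4] NP  >  k=3
[4,5] S\NP  lex  "river"
[0,5] S  <  k=4

[0,5] S   <
  [0,4] NP   >
    [0,3] NP/PP   <
      [0,1] "bone" : NP\N
      [1,3] (NP/PP)\(NP\N)   <
        [1,2] "the" : PP
        [2,3] "song" : ((NP/PP)\(NP\N))\PP
    [3,4] "heard" : PP
  [4,5] "river" : S\NP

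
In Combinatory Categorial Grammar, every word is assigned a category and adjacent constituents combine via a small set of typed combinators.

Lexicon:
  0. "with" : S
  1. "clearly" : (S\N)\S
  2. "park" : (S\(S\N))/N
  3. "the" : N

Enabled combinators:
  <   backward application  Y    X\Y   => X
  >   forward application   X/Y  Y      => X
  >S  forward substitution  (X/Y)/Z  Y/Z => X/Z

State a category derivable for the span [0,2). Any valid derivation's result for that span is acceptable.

[0,4] S   <
  [0,2] S\N   <
    [0,1] "with" : S
    [1,2] "clearly" : (S\N)\S
  [2,4] S\(S\N)   >
    [2,3] "park" : (S\(S\N))/N
    [3,4] "the" : N

S\N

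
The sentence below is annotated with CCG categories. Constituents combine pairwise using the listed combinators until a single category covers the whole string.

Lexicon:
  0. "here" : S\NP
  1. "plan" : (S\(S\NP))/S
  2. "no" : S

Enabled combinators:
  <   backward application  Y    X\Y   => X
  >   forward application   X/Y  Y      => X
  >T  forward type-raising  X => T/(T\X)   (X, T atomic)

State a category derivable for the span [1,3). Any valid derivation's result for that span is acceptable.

S\(S\NP)

[0,3] S   <
  [0,1] "here" : S\NP
  [1,3] S\(S\NP)   >
    [1,2] "plan" : (S\(S\NP))/S
    [2,3] "no" : S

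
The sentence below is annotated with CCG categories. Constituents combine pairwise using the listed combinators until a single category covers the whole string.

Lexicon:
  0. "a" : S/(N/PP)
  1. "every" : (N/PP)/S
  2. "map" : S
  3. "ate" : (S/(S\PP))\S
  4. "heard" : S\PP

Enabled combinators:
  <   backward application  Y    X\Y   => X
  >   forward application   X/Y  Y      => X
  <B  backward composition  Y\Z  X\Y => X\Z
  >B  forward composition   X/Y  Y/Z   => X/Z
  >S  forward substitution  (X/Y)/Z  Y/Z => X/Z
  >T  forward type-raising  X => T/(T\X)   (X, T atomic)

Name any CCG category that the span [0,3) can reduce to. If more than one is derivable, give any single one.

S

[0,5] S   >
  [0,4] S/(S\PP)   <
    [0,3] S   >
      [0,1] "a" : S/(N/PP)
      [1,3] N/PP   >
        [1,2] "every" : (N/PP)/S
        [2,3] "map" : S
    [3,4] "ate" : (S/(S\PP))\S
  [4,5] "heard" : S\PP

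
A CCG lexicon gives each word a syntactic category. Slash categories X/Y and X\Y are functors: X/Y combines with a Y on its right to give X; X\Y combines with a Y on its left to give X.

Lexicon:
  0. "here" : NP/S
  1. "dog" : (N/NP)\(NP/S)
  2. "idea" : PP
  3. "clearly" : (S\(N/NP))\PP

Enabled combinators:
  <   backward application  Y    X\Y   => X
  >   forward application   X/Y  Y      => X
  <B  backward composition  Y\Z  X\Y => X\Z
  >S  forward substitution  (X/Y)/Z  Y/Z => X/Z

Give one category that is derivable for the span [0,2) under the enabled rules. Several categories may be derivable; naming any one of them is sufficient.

N/NP

[0,4] S   <
  [0,2] N/NP   <
    [0,1] "here" : NP/S
    [1,2] "dog" : (N/NP)\(NP/S)
  [2,4] S\(N/NP)   <
    [2,3] "idea" : PP
    [3,4] "clearly" : (S\(N/NP))\PP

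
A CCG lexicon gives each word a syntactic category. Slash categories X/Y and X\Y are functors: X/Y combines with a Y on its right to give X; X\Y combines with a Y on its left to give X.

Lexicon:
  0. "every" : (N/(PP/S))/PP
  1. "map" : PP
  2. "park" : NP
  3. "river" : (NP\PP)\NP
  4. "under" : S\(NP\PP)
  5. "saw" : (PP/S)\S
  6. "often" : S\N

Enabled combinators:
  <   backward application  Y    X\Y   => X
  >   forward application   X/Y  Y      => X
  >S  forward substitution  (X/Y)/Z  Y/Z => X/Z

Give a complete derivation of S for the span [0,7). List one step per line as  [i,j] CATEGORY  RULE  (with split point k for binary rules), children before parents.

[0,1] (N/(PP/S))/PP  lex  "every"
[1,2] PP  lex  "map"
[0,2] N/(PP/S)  >  k=1
[2,3] NP  lex  "park"
[3,4] (NP\PP)\NP  lex  "river"
[2,4] NP\PP  <  k=3
[4,5] S\(NP\PP)  lex  "under"
[2,5] S  <  k=4
[5,6] (PP/S)\S  lex  "saw"
[2,6] PP/S  <  k=5
[0,6] N  >  k=2
[6,7] S\N  lex  "often"
[0,7] S  <  k=6

[0,7] S   <
  [0,6] N   >
    [0,2] N/(PP/S)   >
      [0,1] "every" : (N/(PP/S))/PP
      [1,2] "map" : PP
    [2,6] PP/S   <
      [2,5] S   <
        [2,4] NP\PP   <
          [2,3] "park" : NP
          [3,4] "river" : (NP\PP)\NP
        [4,5] "under" : S\(NP\PP)
      [5,6] "saw" : (PP/S)\S
  [6,7] "often" : S\N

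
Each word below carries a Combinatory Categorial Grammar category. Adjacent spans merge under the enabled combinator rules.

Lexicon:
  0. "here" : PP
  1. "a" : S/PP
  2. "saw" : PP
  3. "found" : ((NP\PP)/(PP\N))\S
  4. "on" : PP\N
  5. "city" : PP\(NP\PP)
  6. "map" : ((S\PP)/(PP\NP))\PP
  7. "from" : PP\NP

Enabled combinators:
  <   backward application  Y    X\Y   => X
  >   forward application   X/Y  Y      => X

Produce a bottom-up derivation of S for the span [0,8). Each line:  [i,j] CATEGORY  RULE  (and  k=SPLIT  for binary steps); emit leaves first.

[0,1] PP  lex  "here"
[1,2] S/PP  lex  "a"
[2,3] PP  lex  "saw"
[1,3] S  >  k=2
[3,4] ((NP\PP)/(PP\N))\S  lex  "found"
[1,4] (NP\PP)/(PP\N)  <  k=3
[4,5] PP\N  lex  "on"
[1,5] NP\PP  >  k=4
[5,6] PP\(NP\PP)  lex  "city"
[1,6] PP  <  k=5
[6,7] ((S\PP)/(PP\NP))\PP  lex  "map"
[1,7] (S\PP)/(PP\NP)  <  k=6
[7,8] PP\NP  lex  "from"
[1,8] S\PP  >  k=7
[0,8] S  <  k=1

[0,8] S   <
  [0,1] "here" : PP
  [1,8] S\PP   >
    [1,7] (S\PP)/(PP\NP)   <
      [1,6] PP   <
        [1,5] NP\PP   >
          [1,4] (NP\PP)/(PP\N)   <
            [1,3] S   >
              [1,2] "a" : S/PP
              [2,3] "saw" : PP
            [3,4] "found" : ((NP\PP)/(PP\N))\S
          [4,5] "on" : PP\N
        [5,6] "city" : PP\(NP\PP)
      [6,7] "map" : ((S\PP)/(PP\NP))\PP
    [7,8] "from" : PP\NP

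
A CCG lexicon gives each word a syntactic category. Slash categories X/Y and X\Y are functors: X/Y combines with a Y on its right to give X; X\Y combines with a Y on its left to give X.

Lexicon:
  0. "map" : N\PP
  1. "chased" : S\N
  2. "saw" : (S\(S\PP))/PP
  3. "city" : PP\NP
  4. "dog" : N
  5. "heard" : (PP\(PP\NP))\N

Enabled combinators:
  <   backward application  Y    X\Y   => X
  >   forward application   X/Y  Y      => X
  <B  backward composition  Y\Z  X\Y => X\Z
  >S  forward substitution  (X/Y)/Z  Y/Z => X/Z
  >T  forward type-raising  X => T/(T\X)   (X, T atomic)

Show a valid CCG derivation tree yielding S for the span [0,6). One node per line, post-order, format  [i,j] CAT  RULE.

[0,1] N\PP  lex  "map"
[1,2] S\N  lex  "chased"
[0,2] S\PP  <B  k=1
[2,3] (S\(S\PP))/PP  lex  "saw"
[3,4] PP\NP  lex  "city"
[4,5] N  lex  "dog"
[5,6] (PP\(PP\NP))\N  lex  "heard"
[4,6] PP\(PP\NP)  <  k=5
[3,6] PP  <  k=4
[2,6] S\(S\PP)  >  k=3
[0,6] S  <  k=2

[0,6] S   <
  [0,2] S\PP   <B
    [0,1] "map" : N\PP
    [1,2] "chased" : S\N
  [2,6] S\(S\PP)   >
    [2,3] "saw" : (S\(S\PP))/PP
    [3,6] PP   <
      [3,4] "city" : PP\NP
      [4,6] PP\(PP\NP)   <
        [4,5] "dog" : N
        [5,6] "heard" : (PP\(PP\NP))\N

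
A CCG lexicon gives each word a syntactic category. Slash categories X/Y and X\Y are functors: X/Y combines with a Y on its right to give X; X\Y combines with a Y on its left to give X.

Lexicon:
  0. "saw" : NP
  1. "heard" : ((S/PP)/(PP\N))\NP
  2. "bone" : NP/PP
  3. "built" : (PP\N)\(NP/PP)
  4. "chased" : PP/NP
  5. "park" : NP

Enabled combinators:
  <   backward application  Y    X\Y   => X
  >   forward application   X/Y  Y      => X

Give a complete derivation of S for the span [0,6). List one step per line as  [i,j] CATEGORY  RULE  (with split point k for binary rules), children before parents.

[0,6] S   >
  [0,4] S/PP   >
    [0,2] (S/PP)/(PP\N)   <
      [0,1] "saw" : NP
      [1,2] "heard" : ((S/PP)/(PP\N))\NP
    [2,4] PP\N   <
      [2,3] "bone" : NP/PP
      [3,4] "built" : (PP\N)\(NP/PP)
  [4,6] PP   >
    [4,5] "chased" : PP/NP
    [5,6] "park" : NP

[0,1] NP  lex  "saw"
[1,2] ((S/PP)/(PP\N))\NP  lex  "heard"
[0,2] (S/PP)/(PP\N)  <  k=1
[2,3] NP/PP  lex  "bone"
[3,4] (PP\N)\(NP/PP)  lex  "built"
[2,4] PP\N  <  k=3
[0,4] S/PP  >  k=2
[4,5] PP/NP  lex  "chased"
[5,6] NP  lex  "park"
[4,6] PP  >  k=5
[0,6] S  >  k=4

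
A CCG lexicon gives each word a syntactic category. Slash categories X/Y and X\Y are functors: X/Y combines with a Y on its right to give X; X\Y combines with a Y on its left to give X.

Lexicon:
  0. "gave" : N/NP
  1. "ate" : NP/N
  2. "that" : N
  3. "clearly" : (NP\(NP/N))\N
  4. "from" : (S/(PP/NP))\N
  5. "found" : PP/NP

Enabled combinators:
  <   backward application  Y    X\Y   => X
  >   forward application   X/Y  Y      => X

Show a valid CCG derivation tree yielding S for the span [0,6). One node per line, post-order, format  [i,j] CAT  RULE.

[0,1] N/NP  lex  "gave"
[1,2] NP/N  lex  "ate"
[2,3] N  lex  "that"
[3,4] (NP\(NP/N))\N  lex  "clearly"
[2,4] NP\(NP/N)  <  k=3
[1,4] NP  <  k=2
[0,4] N  >  k=1
[4,5] (S/(PP/NP))\N  lex  "from"
[0,5] S/(PP/NP)  <  k=4
[5,6] PP/NP  lex  "found"
[0,6] S  >  k=5

[0,6] S   >
  [0,5] S/(PP/NP)   <
    [0,4] N   >
      [0,1] "gave" : N/NP
      [1,4] NP   <
        [1,2] "ate" : NP/N
        [2,4] NP\(NP/N)   <
          [2,3] "that" : N
          [3,4] "clearly" : (NP\(NP/N))\N
    [4,5] "from" : (S/(PP/NP))\N
  [5,6] "found" : PP/NP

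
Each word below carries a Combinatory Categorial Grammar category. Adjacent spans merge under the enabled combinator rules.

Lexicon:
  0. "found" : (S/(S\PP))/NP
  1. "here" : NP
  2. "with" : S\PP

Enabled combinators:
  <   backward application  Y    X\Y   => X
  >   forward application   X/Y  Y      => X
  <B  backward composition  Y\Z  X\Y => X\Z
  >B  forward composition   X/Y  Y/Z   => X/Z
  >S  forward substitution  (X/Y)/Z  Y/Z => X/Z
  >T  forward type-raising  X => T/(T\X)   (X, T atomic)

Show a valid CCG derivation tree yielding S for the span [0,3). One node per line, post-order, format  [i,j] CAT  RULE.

[0,1] (S/(S\PP))/NP  lex  "found"
[1,2] NP  lex  "here"
[0,2] S/(S\PP)  >  k=1
[2,3] S\PP  lex  "with"
[0,3] S  >  k=2

[0,3] S   >
  [0,2] S/(S\PP)   >
    [0,1] "found" : (S/(S\PP))/NP
    [1,2] "here" : NP
  [2,3] "with" : S\PP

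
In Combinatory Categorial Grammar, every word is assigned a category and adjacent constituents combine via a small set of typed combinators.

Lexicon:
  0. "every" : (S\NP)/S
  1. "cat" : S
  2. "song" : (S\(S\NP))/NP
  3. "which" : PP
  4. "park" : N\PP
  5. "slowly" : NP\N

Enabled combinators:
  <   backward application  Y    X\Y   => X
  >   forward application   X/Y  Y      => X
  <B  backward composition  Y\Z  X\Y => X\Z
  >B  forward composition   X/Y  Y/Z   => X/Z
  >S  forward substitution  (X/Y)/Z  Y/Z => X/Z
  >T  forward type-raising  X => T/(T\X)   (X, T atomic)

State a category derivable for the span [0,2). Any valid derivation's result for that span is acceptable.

S\NP

[0,6] S   <
  [0,2] S\NP   >
    [0,1] "every" : (S\NP)/S
    [1,2] "cat" : S
  [2,6] S\(S\NP)   >
    [2,3] "song" : (S\(S\NP))/NP
    [3,6] NP   <
      [3,5] N   <
        [3,4] "which" : PP
        [4,5] "park" : N\PP
      [5,6] "slowly" : NP\N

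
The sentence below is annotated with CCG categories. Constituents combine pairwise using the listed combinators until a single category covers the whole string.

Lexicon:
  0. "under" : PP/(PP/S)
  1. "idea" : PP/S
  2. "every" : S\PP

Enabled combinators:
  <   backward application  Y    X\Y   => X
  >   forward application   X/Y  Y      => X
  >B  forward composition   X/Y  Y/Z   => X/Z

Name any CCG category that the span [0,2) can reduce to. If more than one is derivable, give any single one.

PP

[0,3] S   <
  [0,2] PP   >
    [0,1] "under" : PP/(PP/S)
    [1,2] "idea" : PP/S
  [2,3] "every" : S\PP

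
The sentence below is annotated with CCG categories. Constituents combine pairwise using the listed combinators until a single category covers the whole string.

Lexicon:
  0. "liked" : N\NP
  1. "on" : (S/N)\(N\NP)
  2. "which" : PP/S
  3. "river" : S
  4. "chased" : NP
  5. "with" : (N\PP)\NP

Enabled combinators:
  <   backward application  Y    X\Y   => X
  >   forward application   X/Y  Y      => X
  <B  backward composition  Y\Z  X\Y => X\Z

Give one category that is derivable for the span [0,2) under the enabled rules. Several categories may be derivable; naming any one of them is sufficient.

S/N

[0,6] S   >
  [0,2] S/N   <
    [0,1] "liked" : N\NP
    [1,2] "on" : (S/N)\(N\NP)
  [2,6] N   <
    [2,4] PP   >
      [2,3] "which" : PP/S
      [3,4] "river" : S
    [4,6] N\PP   <
      [4,5] "chased" : NP
      [5,6] "with" : (N\PP)\NP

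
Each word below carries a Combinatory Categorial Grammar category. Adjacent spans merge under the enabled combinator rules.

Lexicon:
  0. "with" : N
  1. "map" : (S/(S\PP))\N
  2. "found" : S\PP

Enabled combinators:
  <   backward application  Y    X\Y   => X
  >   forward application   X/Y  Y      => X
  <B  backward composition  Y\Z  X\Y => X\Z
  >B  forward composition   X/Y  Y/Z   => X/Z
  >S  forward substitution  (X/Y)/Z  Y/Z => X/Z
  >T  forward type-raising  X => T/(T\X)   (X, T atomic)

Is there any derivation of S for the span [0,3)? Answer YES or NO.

YES

[0,3] S   >
  [0,2] S/(S\PP)   <
    [0,1] "with" : N
    [1,2] "map" : (S/(S\PP))\N
  [2,3] "found" : S\PP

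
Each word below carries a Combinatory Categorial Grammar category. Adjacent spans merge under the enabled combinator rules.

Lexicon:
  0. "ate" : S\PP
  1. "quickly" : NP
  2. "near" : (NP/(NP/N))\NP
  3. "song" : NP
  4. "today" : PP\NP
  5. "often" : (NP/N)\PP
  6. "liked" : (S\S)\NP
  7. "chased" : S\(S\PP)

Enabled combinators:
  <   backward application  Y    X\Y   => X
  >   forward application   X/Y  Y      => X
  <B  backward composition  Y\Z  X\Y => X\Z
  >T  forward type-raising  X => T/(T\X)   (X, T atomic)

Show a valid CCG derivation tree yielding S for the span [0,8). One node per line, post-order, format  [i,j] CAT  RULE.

[0,1] S\PP  lex  "ate"
[1,2] NP  lex  "quickly"
[2,3] (NP/(NP/N))\NP  lex  "near"
[1,3] NP/(NP/N)  <  k=2
[3,4] NP  lex  "song"
[4,5] PP\NP  lex  "today"
[3,5] PP  <  k=4
[5,6] (NP/N)\PP  lex  "often"
[3,6] NP/N  <  k=5
[1,6] NP  >  k=3
[6,7] (S\S)\NP  lex  "liked"
[1,7] S\S  <  k=6
[0,7] S\PP  <B  k=1
[7,8] S\(S\PP)  lex  "chased"
[0,8] S  <  k=7

[0,8] S   <
  [0,7] S\PP   <B
    [0,1] "ate" : S\PP
    [1,7] S\S   <
      [1,6] NP   >
        [1,3] NP/(NP/N)   <
          [1,2] "quickly" : NP
          [2,3] "near" : (NP/(NP/N))\NP
        [3,6] NP/N   <
          [3,5] PP   <
            [3,4] "song" : NP
            [4,5] "today" : PP\NP
          [5,6] "often" : (NP/N)\PP
      [6,7] "liked" : (S\S)\NP
  [7,8] "chased" : S\(S\PP)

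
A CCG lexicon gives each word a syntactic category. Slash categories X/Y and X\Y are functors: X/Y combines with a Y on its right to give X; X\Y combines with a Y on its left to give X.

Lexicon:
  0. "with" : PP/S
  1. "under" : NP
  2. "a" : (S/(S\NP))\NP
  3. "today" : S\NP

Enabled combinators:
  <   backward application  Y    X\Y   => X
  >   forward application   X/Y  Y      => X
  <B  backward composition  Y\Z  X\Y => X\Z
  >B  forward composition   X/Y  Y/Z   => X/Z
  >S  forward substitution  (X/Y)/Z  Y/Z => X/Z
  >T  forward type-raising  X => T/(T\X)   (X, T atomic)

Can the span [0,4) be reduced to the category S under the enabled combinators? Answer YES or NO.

PP/S NP (S/(S\NP))\NP S\NP
CKY chart[0,4] = {N/(N\PP), NP/(NP\PP), PP, PP/(PP\PP), PP/(S\S), S/(S\PP)}; S ∉ chart

NO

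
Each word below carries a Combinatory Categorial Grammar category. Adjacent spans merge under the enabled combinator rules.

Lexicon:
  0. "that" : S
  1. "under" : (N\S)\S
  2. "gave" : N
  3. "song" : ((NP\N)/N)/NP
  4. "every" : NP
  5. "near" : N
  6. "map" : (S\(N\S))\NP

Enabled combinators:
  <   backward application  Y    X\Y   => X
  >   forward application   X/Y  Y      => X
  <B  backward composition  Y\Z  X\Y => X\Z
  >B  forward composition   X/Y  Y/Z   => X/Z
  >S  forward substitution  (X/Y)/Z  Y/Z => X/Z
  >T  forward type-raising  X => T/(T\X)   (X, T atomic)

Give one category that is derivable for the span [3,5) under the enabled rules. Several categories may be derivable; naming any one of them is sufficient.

[0,7] S   <
  [0,2] N\S   <
    [0,1] "that" : S
    [1,2] "under" : (N\S)\S
  [2,7] S\(N\S)   <
    [2,6] NP   <
      [2,3] "gave" : N
      [3,6] NP\N   >
        [3,5] (NP\N)/N   >
          [3,4] "song" : ((NP\N)/N)/NP
          [4,5] "every" : NP
        [5,6] "near" : N
    [6,7] "map" : (S\(N\S))\NP

(NP\N)/N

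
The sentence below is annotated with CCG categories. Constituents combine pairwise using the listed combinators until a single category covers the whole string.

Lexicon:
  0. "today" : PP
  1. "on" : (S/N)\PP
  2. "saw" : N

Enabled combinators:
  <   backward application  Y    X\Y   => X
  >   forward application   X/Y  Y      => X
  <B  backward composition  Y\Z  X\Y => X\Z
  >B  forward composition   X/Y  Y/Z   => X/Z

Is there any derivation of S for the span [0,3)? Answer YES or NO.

[0,3] S   >
  [0,2] S/N   <
    [0,1] "today" : PP
    [1,2] "on" : (S/N)\PP
  [2,3] "saw" : N

YES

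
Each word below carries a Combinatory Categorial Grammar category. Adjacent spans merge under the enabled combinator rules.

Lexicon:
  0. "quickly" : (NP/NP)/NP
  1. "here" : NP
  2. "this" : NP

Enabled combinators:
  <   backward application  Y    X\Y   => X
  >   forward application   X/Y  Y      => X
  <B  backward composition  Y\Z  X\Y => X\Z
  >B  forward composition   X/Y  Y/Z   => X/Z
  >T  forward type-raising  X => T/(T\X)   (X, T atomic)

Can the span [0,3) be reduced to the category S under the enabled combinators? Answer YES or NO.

(NP/NP)/NP NP NP
CKY chart[0,3] = {N/(N\NP), NP, NP/(NP\NP), PP/(PP\NP), S/(S\NP)}; S ∉ chart

NO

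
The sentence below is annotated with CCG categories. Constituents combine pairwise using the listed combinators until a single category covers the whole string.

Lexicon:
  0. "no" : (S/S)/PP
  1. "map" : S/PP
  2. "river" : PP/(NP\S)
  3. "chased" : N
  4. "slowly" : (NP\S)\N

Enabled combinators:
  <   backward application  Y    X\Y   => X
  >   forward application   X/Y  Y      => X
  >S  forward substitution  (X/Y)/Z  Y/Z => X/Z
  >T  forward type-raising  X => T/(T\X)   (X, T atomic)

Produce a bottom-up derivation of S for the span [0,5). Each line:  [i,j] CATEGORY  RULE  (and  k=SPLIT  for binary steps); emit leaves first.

[0,5] S   >
  [0,2] S/PP   >S
    [0,1] "no" : (S/S)/PP
    [1,2] "map" : S/PP
  [2,5] PP   >
    [2,3] "river" : PP/(NP\S)
    [3,5] NP\S   <
      [3,4] "chased" : N
      [4,5] "slowly" : (NP\S)\N

[0,1] (S/S)/PP  lex  "no"
[1,2] S/PP  lex  "map"
[0,2] S/PP  >S  k=1
[2,3] PP/(NP\S)  lex  "river"
[3,4] N  lex  "chased"
[4,5] (NP\S)\N  lex  "slowly"
[3,5] NP\S  <  k=4
[2,5] PP  >  k=3
[0,5] S  >  k=2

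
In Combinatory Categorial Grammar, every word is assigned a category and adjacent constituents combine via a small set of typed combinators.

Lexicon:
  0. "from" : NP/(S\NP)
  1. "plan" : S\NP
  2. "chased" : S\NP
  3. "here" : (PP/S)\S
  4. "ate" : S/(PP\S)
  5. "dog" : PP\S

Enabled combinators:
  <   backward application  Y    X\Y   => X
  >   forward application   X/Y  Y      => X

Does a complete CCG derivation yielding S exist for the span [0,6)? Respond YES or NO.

NP/(S\NP) S\NP S\NP (PP/S)\S S/(PP\S) PP\S
CKY chart[0,6] = {PP}; S ∉ chart

NO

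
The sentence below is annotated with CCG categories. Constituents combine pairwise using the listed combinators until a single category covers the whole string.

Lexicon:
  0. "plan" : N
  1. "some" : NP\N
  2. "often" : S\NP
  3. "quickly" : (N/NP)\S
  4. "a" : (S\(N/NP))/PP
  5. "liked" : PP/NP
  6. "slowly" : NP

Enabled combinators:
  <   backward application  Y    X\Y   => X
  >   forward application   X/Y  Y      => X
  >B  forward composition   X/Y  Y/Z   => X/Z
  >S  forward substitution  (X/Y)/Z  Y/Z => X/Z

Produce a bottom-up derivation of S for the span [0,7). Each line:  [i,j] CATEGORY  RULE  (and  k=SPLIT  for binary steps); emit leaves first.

[0,1] N  lex  "plan"
[1,2] NP\N  lex  "some"
[0,2] NP  <  k=1
[2,3] S\NP  lex  "often"
[0,3] S  <  k=2
[3,4] (N/NP)\S  lex  "quickly"
[0,4] N/NP  <  k=3
[4,5] (S\(N/NP))/PP  lex  "a"
[5,6] PP/NP  lex  "liked"
[6,7] NP  lex  "slowly"
[5,7] PP  >  k=6
[4,7] S\(N/NP)  >  k=5
[0,7] S  <  k=4

[0,7] S   <
  [0,4] N/NP   <
    [0,3] S   <
      [0,2] NP   <
        [0,1] "plan" : N
        [1,2] "some" : NP\N
      [2,3] "often" : S\NP
    [3,4] "quickly" : (N/NP)\S
  [4,7] S\(N/NP)   >
    [4,5] "a" : (S\(N/NP))/PP
    [5,7] PP   >
      [5,6] "liked" : PP/NP
      [6,7] "slowly" : NP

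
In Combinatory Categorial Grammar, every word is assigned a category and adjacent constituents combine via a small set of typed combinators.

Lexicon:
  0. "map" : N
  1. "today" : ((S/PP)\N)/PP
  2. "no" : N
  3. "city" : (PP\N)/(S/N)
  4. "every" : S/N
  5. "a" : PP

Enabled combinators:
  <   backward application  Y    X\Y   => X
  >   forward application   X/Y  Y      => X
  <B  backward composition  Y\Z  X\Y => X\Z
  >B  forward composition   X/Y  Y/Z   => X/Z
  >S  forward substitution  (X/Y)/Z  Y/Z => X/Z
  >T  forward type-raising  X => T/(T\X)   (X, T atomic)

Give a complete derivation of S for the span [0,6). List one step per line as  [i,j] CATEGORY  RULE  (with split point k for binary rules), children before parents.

[0,1] N  lex  "map"
[1,2] ((S/PP)\N)/PP  lex  "today"
[2,3] N  lex  "no"
[3,4] (PP\N)/(S/N)  lex  "city"
[4,5] S/N  lex  "every"
[3,5] PP\N  >  k=4
[2,5] PP  <  k=3
[1,5] (S/PP)\N  >  k=2
[0,5] S/PP  <  k=1
[5,6] PP  lex  "a"
[0,6] S  >  k=5

[0,6] S   >
  [0,5] S/PP   <
    [0,1] "map" : N
    [1,5] (S/PP)\N   >
      [1,2] "today" : ((S/PP)\N)/PP
      [2,5] PP   <
        [2,3] "no" : N
        [3,5] PP\N   >
          [3,4] "city" : (PP\N)/(S/N)
          [4,5] "every" : S/N
  [5,6] "a" : PP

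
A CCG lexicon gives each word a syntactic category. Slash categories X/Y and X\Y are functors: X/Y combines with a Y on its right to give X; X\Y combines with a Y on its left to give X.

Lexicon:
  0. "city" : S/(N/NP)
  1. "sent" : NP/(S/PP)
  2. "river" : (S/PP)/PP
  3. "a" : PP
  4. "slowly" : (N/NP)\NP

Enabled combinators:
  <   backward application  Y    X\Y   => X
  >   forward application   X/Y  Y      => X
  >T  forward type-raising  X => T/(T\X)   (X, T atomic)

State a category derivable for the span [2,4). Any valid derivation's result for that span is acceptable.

[0,5] S   >
  [0,1] "city" : S/(N/NP)
  [1,5] N/NP   <
    [1,4] NP   >
      [1,2] "sent" : NP/(S/PP)
      [2,4] S/PP   >
        [2,3] "river" : (S/PP)/PP
        [3,4] "a" : PP
    [4,5] "slowly" : (N/NP)\NP

S/PP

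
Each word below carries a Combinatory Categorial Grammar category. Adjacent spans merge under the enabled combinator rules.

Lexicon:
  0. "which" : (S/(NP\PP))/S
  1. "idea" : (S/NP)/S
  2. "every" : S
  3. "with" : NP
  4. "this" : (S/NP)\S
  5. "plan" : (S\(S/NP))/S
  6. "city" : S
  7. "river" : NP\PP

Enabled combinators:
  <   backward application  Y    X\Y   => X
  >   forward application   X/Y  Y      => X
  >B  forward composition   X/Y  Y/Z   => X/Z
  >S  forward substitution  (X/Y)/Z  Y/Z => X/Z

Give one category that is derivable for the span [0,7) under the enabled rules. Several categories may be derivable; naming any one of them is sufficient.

S/(NP\PP)

[0,8] S   >
  [0,7] S/(NP\PP)   >
    [0,1] "which" : (S/(NP\PP))/S
    [1,7] S   <
      [1,5] S/NP   <
        [1,4] S   >
          [1,3] S/NP   >
            [1,2] "idea" : (S/NP)/S
            [2,3] "every" : S
          [3,4] "with" : NP
        [4,5] "this" : (S/NP)\S
      [5,7] S\(S/NP)   >
        [5,6] "plan" : (S\(S/NP))/S
        [6,7] "city" : S
  [7,8] "river" : NP\PP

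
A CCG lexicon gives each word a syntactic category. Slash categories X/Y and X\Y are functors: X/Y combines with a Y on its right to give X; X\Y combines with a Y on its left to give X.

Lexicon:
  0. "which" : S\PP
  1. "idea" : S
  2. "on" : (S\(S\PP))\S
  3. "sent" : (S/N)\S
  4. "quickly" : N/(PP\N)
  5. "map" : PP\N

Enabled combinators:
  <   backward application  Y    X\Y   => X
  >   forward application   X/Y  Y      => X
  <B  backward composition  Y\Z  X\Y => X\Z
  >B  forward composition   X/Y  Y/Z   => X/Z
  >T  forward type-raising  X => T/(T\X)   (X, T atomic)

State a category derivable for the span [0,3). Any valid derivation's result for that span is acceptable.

[0,6] S   >
  [0,4] S/N   <
    [0,3] S   <
      [0,1] "which" : S\PP
      [1,3] S\(S\PP)   <
        [1,2] "idea" : S
        [2,3] "on" : (S\(S\PP))\S
    [3,4] "sent" : (S/N)\S
  [4,6] N   >
    [4,5] "quickly" : N/(PP\N)
    [5,6] "map" : PP\N

S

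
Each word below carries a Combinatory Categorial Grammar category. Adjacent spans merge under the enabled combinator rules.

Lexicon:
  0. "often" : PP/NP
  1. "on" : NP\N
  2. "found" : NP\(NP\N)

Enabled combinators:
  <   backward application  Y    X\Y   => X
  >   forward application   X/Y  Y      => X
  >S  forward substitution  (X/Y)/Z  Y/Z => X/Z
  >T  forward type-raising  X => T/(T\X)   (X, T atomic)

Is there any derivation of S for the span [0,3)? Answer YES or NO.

NO

PP/NP NP\N NP\(NP\N)
CKY chart[0,3] = {N/(N\PP), NP/(NP\PP), PP, PP/(PP\PP), S/(S\PP)}; S ∉ chart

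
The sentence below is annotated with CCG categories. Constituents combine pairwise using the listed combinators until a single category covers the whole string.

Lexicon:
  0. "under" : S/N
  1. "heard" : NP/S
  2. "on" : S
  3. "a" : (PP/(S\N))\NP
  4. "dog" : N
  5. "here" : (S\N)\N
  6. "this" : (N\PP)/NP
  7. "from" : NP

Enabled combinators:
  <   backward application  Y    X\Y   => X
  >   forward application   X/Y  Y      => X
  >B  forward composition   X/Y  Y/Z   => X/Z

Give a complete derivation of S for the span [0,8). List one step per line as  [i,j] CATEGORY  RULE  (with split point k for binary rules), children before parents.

[0,8] S   >
  [0,1] "under" : S/N
  [1,8] N   <
    [1,6] PP   >
      [1,4] PP/(S\N)   <
        [1,3] NP   >
          [1,2] "heard" : NP/S
          [2,3] "on" : S
        [3,4] "a" : (PP/(S\N))\NP
      [4,6] S\N   <
        [4,5] "dog" : N
        [5,6] "here" : (S\N)\N
    [6,8] N\PP   >
      [6,7] "this" : (N\PP)/NP
      [7,8] "from" : NP

[0,1] S/N  lex  "under"
[1,2] NP/S  lex  "heard"
[2,3] S  lex  "on"
[1,3] NP  >  k=2
[3,4] (PP/(S\N))\NP  lex  "a"
[1,4] PP/(S\N)  <  k=3
[4,5] N  lex  "dog"
[5,6] (S\N)\N  lex  "here"
[4,6] S\N  <  k=5
[1,6] PP  >  k=4
[6,7] (N\PP)/NP  lex  "this"
[7,8] NP  lex  "from"
[6,8] N\PP  >  k=7
[1,8] N  <  k=6
[0,8] S  >  k=1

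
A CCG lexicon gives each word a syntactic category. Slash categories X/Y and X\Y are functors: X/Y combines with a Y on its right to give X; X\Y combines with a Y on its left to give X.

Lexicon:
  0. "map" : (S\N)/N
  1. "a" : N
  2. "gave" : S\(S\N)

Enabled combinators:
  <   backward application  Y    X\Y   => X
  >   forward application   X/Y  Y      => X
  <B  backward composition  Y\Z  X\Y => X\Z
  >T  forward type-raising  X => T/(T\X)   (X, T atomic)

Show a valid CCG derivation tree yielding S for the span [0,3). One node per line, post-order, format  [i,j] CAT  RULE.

[0,1] (S\N)/N  lex  "map"
[1,2] N  lex  "a"
[0,2] S\N  >  k=1
[2,3] S\(S\N)  lex  "gave"
[0,3] S  <  k=2

[0,3] S   <
  [0,2] S\N   >
    [0,1] "map" : (S\N)/N
    [1,2] "a" : N
  [2,3] "gave" : S\(S\N)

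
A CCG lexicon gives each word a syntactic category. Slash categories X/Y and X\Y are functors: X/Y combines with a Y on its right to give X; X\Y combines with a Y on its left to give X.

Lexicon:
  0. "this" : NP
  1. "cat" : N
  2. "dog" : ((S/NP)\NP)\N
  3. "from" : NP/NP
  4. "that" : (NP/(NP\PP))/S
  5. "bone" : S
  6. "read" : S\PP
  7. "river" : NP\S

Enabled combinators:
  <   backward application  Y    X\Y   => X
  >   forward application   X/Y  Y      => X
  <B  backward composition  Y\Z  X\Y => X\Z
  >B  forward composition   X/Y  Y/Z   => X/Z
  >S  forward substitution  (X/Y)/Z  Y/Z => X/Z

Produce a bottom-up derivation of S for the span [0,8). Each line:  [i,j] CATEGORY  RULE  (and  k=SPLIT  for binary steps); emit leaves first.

[0,8] S   >
  [0,4] S/NP   >B
    [0,3] S/NP   <
      [0,1] "this" : NP
      [1,3] (S/NP)\NP   <
        [1,2] "cat" : N
        [2,3] "dog" : ((S/NP)\NP)\N
    [3,4] "from" : NP/NP
  [4,8] NP   >
    [4,6] NP/(NP\PP)   >
      [4,5] "that" : (NP/(NP\PP))/S
      [5,6] "bone" : S
    [6,8] NP\PP   <B
      [6,7] "read" : S\PP
      [7,8] "river" : NP\S

[0,1] NP  lex  "this"
[1,2] N  lex  "cat"
[2,3] ((S/NP)\NP)\N  lex  "dog"
[1,3] (S/NP)\NP  <  k=2
[0,3] S/NP  <  k=1
[3,4] NP/NP  lex  "from"
[0,4] S/NP  >B  k=3
[4,5] (NP/(NP\PP))/S  lex  "that"
[5,6] S  lex  "bone"
[4,6] NP/(NP\PP)  >  k=5
[6,7] S\PP  lex  "read"
[7,8] NP\S  lex  "river"
[6,8] NP\PP  <B  k=7
[4,8] NP  >  k=6
[0,8] S  >  k=4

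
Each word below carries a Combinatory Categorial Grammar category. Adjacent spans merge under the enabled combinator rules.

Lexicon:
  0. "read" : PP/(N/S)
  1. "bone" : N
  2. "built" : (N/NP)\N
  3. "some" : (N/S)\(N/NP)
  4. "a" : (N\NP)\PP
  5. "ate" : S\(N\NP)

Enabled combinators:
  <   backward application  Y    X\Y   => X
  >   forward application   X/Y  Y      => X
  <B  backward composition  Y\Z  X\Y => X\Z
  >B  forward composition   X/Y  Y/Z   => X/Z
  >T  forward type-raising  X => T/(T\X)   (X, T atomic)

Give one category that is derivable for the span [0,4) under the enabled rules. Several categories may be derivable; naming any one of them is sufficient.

PP

[0,6] S   <
  [0,4] PP   >
    [0,1] "read" : PP/(N/S)
    [1,4] N/S   <
      [1,3] N/NP   <
        [1,2] "bone" : N
        [2,3] "built" : (N/NP)\N
      [3,4] "some" : (N/S)\(N/NP)
  [4,6] S\PP   <B
    [4,5] "a" : (N\NP)\PP
    [5,6] "ate" : S\(N\NP)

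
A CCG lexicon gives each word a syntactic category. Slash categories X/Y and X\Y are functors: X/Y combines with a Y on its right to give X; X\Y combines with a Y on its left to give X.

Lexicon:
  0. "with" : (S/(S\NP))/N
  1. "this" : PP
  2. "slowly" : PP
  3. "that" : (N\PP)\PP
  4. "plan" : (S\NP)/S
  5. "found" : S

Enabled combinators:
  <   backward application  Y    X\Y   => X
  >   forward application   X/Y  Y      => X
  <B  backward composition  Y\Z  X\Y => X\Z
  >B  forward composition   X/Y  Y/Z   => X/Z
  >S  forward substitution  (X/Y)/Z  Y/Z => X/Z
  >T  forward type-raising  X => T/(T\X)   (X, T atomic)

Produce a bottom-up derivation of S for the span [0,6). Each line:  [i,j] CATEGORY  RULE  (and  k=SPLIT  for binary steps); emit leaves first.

[0,1] (S/(S\NP))/N  lex  "with"
[1,2] PP  lex  "this"
[1,2] N/(N\PP)  >T
[2,3] PP  lex  "slowly"
[3,4] (N\PP)\PP  lex  "that"
[2,4] N\PP  <  k=3
[1,4] N  >  k=2
[0,4] S/(S\NP)  >  k=1
[4,5] (S\NP)/S  lex  "plan"
[5,6] S  lex  "found"
[4,6] S\NP  >  k=5
[0,6] S  >  k=4

[0,6] S   >
  [0,4] S/(S\NP)   >
    [0,1] "with" : (S/(S\NP))/N
    [1,4] N   >
      [1,2] N/(N\PP)   >T
        [1,2] "this" : PP
      [2,4] N\PP   <
        [2,3] "slowly" : PP
        [3,4] "that" : (N\PP)\PP
  [4,6] S\NP   >
    [4,5] "plan" : (S\NP)/S
    [5,6] "found" : S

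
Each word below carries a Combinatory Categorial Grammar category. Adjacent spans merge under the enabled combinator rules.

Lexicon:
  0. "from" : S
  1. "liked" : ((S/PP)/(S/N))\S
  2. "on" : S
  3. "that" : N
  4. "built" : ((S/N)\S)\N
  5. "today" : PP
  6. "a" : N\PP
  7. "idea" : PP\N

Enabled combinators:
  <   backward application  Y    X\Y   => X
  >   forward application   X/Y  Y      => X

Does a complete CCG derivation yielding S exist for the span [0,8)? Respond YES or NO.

[0,8] S   >
  [0,5] S/PP   >
    [0,2] (S/PP)/(S/N)   <
      [0,1] "from" : S
      [1,2] "liked" : ((S/PP)/(S/N))\S
    [2,5] S/N   <
      [2,3] "on" : S
      [3,5] (S/N)\S   <
        [3,4] "that" : N
        [4,5] "built" : ((S/N)\S)\N
  [5,8] PP   <
    [5,7] N   <
      [5,6] "today" : PP
      [6,7] "a" : N\PP
    [7,8] "idea" : PP\N

YES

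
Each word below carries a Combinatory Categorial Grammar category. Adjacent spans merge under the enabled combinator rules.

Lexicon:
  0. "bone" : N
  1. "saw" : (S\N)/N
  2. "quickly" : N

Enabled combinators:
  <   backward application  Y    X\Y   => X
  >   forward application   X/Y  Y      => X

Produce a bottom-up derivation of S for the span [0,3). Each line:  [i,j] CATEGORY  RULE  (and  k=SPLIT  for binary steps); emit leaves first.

[0,1] N  lex  "bone"
[1,2] (S\N)/N  lex  "saw"
[2,3] N  lex  "quickly"
[1,3] S\N  >  k=2
[0,3] S  <  k=1

[0,3] S   <
  [0,1] "bone" : N
  [1,3] S\N   >
    [1,2] "saw" : (S\N)/N
    [2,3] "quickly" : N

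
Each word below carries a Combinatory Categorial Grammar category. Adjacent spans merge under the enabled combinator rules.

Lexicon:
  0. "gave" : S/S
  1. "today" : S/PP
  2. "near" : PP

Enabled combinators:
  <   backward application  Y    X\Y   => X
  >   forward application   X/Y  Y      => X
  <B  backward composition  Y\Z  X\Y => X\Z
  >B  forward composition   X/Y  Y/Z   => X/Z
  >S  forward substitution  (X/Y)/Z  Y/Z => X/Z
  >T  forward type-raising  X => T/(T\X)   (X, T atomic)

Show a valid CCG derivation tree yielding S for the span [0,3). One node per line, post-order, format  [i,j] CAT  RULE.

[0,3] S   >
  [0,2] S/PP   >B
    [0,1] "gave" : S/S
    [1,2] "today" : S/PP
  [2,3] "near" : PP

[0,1] S/S  lex  "gave"
[1,2] S/PP  lex  "today"
[0,2] S/PP  >B  k=1
[2,3] PP  lex  "near"
[0,3] S  >  k=2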